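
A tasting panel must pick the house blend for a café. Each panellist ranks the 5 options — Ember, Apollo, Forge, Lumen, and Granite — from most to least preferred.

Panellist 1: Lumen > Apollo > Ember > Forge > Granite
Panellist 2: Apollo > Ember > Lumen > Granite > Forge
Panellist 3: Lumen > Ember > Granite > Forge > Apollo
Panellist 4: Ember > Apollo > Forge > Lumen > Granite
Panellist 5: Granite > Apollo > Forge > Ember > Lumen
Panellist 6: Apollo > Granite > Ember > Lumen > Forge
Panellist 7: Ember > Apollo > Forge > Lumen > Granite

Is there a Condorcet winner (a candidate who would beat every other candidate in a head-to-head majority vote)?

Yes

Head-to-head results (7 voters total):
Ember vs Apollo: Apollo wins 4–3.
Ember vs Forge: Ember wins 6–1.
Ember vs Lumen: Ember wins 5–2.
Ember vs Granite: Ember wins 5–2.
Apollo vs Forge: Apollo wins 6–1.
Apollo vs Lumen: Apollo wins 5–2.
Apollo vs Granite: Apollo wins 5–2.
Forge vs Lumen: Lumen wins 4–3.
Forge vs Granite: Granite wins 4–3.
Lumen vs Granite: Lumen wins 5–2.
Apollo beats each rival — Ember (4–3), Forge (6–1), Lumen (5–2), Granite (5–2) — so Apollo is the Condorcet winner.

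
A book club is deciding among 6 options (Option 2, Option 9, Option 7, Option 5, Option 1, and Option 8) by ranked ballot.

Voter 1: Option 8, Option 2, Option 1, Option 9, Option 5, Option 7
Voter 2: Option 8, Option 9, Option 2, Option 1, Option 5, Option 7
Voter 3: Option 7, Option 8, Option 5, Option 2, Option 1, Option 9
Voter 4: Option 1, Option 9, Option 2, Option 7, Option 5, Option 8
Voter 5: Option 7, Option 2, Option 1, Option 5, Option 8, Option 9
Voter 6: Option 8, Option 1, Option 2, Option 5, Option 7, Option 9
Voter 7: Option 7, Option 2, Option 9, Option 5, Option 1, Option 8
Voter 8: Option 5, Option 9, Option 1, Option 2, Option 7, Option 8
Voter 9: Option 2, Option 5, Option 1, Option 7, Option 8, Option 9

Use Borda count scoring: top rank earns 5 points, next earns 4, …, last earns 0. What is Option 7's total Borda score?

Borda scores:
  Option 2: 4 + 3 + 2 + 3 + 4 + 3 + 4 + 2 + 5 = 30
  Option 9: 2 + 4 + 0 + 4 + 0 + 0 + 3 + 4 + 0 = 17
  Option 7: 0 + 0 + 5 + 2 + 5 + 1 + 5 + 1 + 2 = 21
  Option 5: 1 + 1 + 3 + 1 + 2 + 2 + 2 + 5 + 4 = 21
  Option 1: 3 + 2 + 1 + 5 + 3 + 4 + 1 + 3 + 3 = 25
  Option 8: 5 + 5 + 4 + 0 + 1 + 5 + 0 + 0 + 1 = 21

21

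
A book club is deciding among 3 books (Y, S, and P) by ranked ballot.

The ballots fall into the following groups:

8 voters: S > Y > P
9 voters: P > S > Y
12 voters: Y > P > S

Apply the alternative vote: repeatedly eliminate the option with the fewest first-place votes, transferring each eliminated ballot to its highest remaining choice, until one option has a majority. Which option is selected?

Y

Round 1: Y 12, P 9, S 8. S has the fewest and is eliminated.
Round 2: Y 20, P 9. Y has a majority.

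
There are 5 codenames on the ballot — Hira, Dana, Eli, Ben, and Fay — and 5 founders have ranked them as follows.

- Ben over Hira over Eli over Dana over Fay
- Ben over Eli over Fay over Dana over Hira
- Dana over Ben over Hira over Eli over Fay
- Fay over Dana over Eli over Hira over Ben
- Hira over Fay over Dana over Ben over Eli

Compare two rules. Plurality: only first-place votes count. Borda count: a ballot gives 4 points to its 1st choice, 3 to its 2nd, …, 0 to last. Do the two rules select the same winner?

Yes

Plurality first-place counts: Hira 1, Dana 1, Eli 0, Ben 2, Fay 1 → Ben.
Borda totals: Hira 10, Dana 11, Eli 8, Ben 12, Fay 9 → Ben.
The two rules agree on Ben.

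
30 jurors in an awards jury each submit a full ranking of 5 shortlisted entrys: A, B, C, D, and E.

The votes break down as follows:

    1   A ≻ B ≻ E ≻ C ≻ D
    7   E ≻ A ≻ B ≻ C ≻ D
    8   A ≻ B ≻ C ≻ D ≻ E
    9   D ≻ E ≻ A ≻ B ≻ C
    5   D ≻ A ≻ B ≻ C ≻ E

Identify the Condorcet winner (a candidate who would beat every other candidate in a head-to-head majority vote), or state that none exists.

Head-to-head results (30 voters total):
A vs B: A wins 30–0.
A vs C: A wins 30–0.
A vs D: A wins 16–14.
A vs E: E wins 16–14.
B vs C: B wins 30–0.
B vs D: B wins 16–14.
B vs E: E wins 16–14.
C vs D: C wins 16–14.
C vs E: E wins 17–13.
D vs E: D wins 22–8.
No candidate beats all others: A beats D beats E beats A, a majority cycle.

There is no Condorcet winner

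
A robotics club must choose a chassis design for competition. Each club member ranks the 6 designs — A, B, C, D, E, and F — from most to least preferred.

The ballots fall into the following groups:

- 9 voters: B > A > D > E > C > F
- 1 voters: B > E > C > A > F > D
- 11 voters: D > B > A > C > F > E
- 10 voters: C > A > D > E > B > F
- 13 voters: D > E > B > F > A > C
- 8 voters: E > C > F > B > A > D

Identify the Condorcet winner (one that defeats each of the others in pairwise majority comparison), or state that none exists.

Head-to-head results (52 voters total):
A vs B: B wins 42–10.
A vs C: A wins 33–19.
A vs D: A wins 28–24.
A vs E: A wins 30–22.
A vs F: A wins 31–21.
B vs C: B wins 34–18.
B vs D: D wins 34–18.
B vs E: E wins 31–21.
B vs F: B wins 44–8.
C vs D: D wins 33–19.
C vs E: E wins 31–21.
C vs F: C wins 39–13.
D vs E: D wins 43–9.
D vs F: D wins 43–9.
E vs F: E wins 41–11.
No candidate beats all others: A beats D beats B beats A, a majority cycle.

No Condorcet winner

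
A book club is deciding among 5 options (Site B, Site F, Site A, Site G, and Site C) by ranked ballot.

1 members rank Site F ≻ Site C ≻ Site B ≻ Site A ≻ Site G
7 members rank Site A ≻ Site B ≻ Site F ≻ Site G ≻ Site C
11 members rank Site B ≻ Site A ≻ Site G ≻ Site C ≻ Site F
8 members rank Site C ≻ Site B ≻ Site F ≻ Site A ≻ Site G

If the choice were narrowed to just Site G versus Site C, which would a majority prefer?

Site G

Ballots ranking Site G above Site C: 7+11 = 18.
Ballots ranking Site C above Site G: 1+8 = 9.
Site G wins the head-to-head, 18–9.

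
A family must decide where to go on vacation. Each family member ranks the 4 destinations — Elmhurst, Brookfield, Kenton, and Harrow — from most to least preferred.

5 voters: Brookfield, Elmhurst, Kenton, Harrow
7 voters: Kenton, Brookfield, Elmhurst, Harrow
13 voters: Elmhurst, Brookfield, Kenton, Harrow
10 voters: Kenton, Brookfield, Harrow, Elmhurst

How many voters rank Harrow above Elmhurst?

10

Ballots ranking Harrow above Elmhurst: 10.
Ballots ranking Elmhurst above Harrow: 5+7+13 = 25.
So 10 of 35 voters prefer Harrow to Elmhurst.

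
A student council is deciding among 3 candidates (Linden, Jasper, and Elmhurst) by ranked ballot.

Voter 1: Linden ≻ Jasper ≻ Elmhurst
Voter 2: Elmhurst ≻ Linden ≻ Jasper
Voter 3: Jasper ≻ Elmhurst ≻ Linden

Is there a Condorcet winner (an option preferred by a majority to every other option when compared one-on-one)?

Head-to-head results (3 voters total):
Linden vs Jasper: Linden wins 2–1.
Linden vs Elmhurst: Elmhurst wins 2–1.
Jasper vs Elmhurst: Jasper wins 2–1.
No candidate beats all others: Linden beats Jasper beats Elmhurst beats Linden, a majority cycle.

No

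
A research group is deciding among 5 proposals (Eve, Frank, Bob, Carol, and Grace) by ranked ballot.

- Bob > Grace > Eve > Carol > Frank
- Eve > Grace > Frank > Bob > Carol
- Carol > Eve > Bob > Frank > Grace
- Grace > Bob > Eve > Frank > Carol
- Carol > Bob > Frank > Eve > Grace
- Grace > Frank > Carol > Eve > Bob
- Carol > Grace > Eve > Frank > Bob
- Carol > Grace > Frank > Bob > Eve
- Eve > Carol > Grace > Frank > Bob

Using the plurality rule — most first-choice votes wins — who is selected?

Carol

First-place vote totals:
  Eve: 2
  Frank: 0
  Bob: 1
  Carol: 4
  Grace: 2
Carol has the most first-place votes.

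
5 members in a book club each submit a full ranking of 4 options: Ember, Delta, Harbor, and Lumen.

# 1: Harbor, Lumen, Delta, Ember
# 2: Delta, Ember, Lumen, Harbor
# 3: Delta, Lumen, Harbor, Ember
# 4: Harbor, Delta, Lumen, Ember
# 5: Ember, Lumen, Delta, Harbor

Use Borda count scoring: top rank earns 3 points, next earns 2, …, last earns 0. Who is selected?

Borda scores:
  Ember: 0 + 2 + 0 + 0 + 3 = 5
  Delta: 1 + 3 + 3 + 2 + 1 = 10
  Harbor: 3 + 0 + 1 + 3 + 0 = 7
  Lumen: 2 + 1 + 2 + 1 + 2 = 8
Delta has the highest total.

Delta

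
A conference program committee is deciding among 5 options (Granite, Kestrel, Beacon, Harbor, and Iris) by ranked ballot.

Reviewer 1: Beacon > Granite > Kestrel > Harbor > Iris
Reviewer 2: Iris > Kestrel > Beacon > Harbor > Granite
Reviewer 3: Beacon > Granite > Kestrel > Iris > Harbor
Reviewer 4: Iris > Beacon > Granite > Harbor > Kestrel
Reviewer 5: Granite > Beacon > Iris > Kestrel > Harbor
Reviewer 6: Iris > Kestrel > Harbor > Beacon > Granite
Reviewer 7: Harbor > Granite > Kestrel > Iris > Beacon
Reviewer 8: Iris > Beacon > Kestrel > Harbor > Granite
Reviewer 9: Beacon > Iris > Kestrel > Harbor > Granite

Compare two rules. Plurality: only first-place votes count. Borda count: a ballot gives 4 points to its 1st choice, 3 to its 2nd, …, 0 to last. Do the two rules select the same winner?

No

Plurality first-place counts: Granite 1, Kestrel 0, Beacon 3, Harbor 1, Iris 4 → Iris.
Borda totals: Granite 15, Kestrel 17, Beacon 24, Harbor 11, Iris 23 → Beacon.
The two rules disagree: plurality picks Iris, Borda picks Beacon.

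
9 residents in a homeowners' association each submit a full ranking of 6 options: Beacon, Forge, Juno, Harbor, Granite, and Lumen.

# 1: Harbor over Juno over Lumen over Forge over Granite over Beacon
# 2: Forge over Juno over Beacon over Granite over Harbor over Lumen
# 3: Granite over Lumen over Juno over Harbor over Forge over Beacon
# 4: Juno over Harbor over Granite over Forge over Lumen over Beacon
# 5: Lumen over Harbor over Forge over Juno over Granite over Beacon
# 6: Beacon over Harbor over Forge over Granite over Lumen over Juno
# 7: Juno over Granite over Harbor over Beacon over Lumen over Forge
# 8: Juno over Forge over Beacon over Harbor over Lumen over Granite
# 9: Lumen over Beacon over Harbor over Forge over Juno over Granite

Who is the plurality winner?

Juno

First-place vote totals:
  Beacon: 1
  Forge: 1
  Juno: 3
  Harbor: 1
  Granite: 1
  Lumen: 2
Juno has the most first-place votes.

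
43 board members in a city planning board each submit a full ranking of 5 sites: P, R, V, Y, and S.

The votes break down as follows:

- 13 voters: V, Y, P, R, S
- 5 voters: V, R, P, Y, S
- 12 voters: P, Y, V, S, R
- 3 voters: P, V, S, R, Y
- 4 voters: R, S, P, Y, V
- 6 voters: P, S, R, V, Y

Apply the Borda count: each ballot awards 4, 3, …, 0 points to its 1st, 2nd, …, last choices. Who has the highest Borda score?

Borda scores:
  P: 13·2 + 5·2 + 12·4 + 3·4 + 4·2 + 6·4 = 128
  R: 13·1 + 5·3 + 12·0 + 3·1 + 4·4 + 6·2 = 59
  V: 13·4 + 5·4 + 12·2 + 3·3 + 4·0 + 6·1 = 111
  Y: 13·3 + 5·1 + 12·3 + 3·0 + 4·1 + 6·0 = 84
  S: 13·0 + 5·0 + 12·1 + 3·2 + 4·3 + 6·3 = 48
P has the highest total.

P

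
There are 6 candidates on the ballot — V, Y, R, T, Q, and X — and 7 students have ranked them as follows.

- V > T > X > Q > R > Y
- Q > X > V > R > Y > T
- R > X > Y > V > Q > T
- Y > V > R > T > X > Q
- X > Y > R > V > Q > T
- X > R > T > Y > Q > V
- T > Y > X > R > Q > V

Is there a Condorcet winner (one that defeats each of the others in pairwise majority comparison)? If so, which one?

X

Head-to-head results (7 voters total):
V vs Y: Y wins 5–2.
V vs R: R wins 4–3.
V vs T: V wins 5–2.
V vs Q: V wins 4–3.
V vs X: X wins 5–2.
Y vs R: R wins 4–3.
Y vs T: Y wins 4–3.
Y vs Q: Y wins 5–2.
Y vs X: X wins 5–2.
R vs T: R wins 5–2.
R vs Q: R wins 5–2.
R vs X: X wins 5–2.
T vs Q: T wins 4–3.
T vs X: X wins 4–3.
Q vs X: X wins 6–1.
X beats each rival — V (5–2), Y (5–2), R (5–2), T (4–3), Q (6–1) — so X is the Condorcet winner.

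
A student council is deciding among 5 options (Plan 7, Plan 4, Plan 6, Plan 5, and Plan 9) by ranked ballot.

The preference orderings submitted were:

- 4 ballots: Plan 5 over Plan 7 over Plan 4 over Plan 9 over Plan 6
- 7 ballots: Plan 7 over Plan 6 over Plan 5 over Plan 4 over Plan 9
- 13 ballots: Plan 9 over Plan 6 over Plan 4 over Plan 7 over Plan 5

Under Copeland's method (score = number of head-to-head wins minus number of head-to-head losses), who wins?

Pairwise results:
  Plan 7 vs Plan 4: Plan 4 wins 13–11.
  Plan 7 vs Plan 6: Plan 6 wins 13–11.
  Plan 7 vs Plan 5: Plan 7 wins 20–4.
  Plan 7 vs Plan 9: Plan 9 wins 13–11.
  Plan 4 vs Plan 6: Plan 6 wins 20–4.
  Plan 4 vs Plan 5: Plan 4 wins 13–11.
  Plan 4 vs Plan 9: Plan 9 wins 13–11.
  Plan 6 vs Plan 5: Plan 6 wins 20–4.
  Plan 6 vs Plan 9: Plan 9 wins 17–7.
  Plan 5 vs Plan 9: Plan 9 wins 13–11.
Copeland scores (wins − losses):
  Plan 7: 1 − 3 = -2
  Plan 4: 2 − 2 = 0
  Plan 6: 3 − 1 = 2
  Plan 5: 0 − 4 = -4
  Plan 9: 4 − 0 = 4
Plan 9 has the best Copeland score.

Plan 9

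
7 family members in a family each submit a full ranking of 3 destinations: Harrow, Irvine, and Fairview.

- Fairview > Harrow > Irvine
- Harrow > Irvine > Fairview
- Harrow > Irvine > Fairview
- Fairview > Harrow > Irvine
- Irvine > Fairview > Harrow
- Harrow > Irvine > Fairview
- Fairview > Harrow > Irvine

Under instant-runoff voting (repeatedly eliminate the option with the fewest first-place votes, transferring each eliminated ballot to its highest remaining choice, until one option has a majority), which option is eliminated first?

Round 1: Harrow 3, Fairview 3, Irvine 1. Irvine has the fewest and is eliminated.
Round 2: Fairview 4, Harrow 3. Fairview has a majority.

Irvine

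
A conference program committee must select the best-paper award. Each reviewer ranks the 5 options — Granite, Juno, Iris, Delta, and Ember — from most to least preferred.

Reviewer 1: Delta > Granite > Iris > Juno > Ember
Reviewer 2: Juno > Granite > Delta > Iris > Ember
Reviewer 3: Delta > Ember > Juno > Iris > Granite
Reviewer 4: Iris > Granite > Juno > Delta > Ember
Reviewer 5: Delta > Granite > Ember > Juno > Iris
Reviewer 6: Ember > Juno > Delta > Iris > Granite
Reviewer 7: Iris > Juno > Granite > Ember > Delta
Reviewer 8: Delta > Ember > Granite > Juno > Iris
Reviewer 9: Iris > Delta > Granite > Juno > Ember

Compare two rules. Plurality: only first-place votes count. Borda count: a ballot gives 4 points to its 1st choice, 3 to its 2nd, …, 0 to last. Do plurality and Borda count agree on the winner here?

Yes

Plurality first-place counts: Granite 0, Juno 1, Iris 3, Delta 4, Ember 1 → Delta.
Borda totals: Granite 18, Juno 18, Iris 17, Delta 24, Ember 13 → Delta.
The two rules agree on Delta.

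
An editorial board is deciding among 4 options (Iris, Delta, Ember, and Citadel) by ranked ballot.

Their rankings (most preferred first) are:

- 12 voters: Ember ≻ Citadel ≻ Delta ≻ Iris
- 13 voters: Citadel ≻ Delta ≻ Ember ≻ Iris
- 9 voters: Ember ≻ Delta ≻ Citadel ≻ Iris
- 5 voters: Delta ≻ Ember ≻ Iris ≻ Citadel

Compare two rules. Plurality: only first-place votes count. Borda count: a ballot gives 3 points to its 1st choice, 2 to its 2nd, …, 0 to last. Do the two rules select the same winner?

Yes

Plurality first-place counts: Iris 0, Delta 5, Ember 21, Citadel 13 → Ember.
Borda totals: Iris 5, Delta 71, Ember 86, Citadel 72 → Ember.
The two rules agree on Ember.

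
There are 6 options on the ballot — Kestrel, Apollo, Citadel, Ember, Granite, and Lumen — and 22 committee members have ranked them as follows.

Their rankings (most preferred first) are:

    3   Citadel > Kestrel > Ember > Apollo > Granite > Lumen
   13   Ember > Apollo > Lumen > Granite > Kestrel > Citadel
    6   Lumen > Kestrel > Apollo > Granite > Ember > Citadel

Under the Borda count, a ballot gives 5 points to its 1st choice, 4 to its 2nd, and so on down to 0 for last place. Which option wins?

Ember

Borda scores:
  Kestrel: 3·4 + 13·1 + 6·4 = 49
  Apollo: 3·2 + 13·4 + 6·3 = 76
  Citadel: 3·5 + 13·0 + 6·0 = 15
  Ember: 3·3 + 13·5 + 6·1 = 80
  Granite: 3·1 + 13·2 + 6·2 = 41
  Lumen: 3·0 + 13·3 + 6·5 = 69
Ember has the highest total.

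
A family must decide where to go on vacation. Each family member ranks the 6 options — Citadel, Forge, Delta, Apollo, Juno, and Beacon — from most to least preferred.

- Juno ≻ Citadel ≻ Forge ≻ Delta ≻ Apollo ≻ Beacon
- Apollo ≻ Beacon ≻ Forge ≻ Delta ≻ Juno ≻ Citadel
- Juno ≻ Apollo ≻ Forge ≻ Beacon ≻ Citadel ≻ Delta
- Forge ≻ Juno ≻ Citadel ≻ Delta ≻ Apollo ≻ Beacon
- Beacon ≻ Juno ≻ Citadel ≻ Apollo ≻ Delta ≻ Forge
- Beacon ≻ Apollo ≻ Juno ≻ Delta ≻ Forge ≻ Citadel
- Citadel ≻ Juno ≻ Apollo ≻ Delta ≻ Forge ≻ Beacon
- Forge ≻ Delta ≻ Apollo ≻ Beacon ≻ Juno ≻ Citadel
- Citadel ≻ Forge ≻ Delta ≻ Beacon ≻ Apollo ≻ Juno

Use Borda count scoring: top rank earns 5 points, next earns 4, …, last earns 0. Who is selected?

Juno

Borda scores:
  Citadel: 4 + 0 + 1 + 3 + 3 + 0 + 5 + 0 + 5 = 21
  Forge: 3 + 3 + 3 + 5 + 0 + 1 + 1 + 5 + 4 = 25
  Delta: 2 + 2 + 0 + 2 + 1 + 2 + 2 + 4 + 3 = 18
  Apollo: 1 + 5 + 4 + 1 + 2 + 4 + 3 + 3 + 1 = 24
  Juno: 5 + 1 + 5 + 4 + 4 + 3 + 4 + 1 + 0 = 27
  Beacon: 0 + 4 + 2 + 0 + 5 + 5 + 0 + 2 + 2 = 20
Juno has the highest total.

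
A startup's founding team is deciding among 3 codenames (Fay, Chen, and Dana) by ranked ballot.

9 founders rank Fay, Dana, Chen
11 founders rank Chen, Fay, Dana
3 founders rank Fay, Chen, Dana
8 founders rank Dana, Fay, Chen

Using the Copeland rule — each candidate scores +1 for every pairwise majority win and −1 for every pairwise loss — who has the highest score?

Fay

Pairwise results:
  Fay vs Chen: Fay wins 20–11.
  Fay vs Dana: Fay wins 23–8.
  Chen vs Dana: Dana wins 17–14.
Copeland scores (wins − losses):
  Fay: 2 − 0 = 2
  Chen: 0 − 2 = -2
  Dana: 1 − 1 = 0
Fay has the best Copeland score.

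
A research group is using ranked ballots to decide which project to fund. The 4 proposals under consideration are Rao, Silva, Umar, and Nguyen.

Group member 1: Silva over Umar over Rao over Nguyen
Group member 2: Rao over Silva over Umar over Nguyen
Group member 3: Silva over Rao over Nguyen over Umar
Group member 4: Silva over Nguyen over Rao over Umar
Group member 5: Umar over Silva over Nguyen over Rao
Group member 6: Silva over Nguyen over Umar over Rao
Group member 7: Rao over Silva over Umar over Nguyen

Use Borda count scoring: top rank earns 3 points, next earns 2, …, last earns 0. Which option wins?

Borda scores:
  Rao: 1 + 3 + 2 + 1 + 0 + 0 + 3 = 10
  Silva: 3 + 2 + 3 + 3 + 2 + 3 + 2 = 18
  Umar: 2 + 1 + 0 + 0 + 3 + 1 + 1 = 8
  Nguyen: 0 + 0 + 1 + 2 + 1 + 2 + 0 = 6
Silva has the highest total.

Silva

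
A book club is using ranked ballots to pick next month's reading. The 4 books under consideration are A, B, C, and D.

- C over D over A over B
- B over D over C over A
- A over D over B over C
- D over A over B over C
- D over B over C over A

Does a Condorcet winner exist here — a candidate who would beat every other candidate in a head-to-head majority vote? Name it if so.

D

Head-to-head results (5 voters total):
A vs B: A wins 3–2.
A vs C: C wins 3–2.
A vs D: D wins 4–1.
B vs C: B wins 4–1.
B vs D: D wins 4–1.
C vs D: D wins 4–1.
D beats each rival — A (4–1), B (4–1), C (4–1) — so D is the Condorcet winner.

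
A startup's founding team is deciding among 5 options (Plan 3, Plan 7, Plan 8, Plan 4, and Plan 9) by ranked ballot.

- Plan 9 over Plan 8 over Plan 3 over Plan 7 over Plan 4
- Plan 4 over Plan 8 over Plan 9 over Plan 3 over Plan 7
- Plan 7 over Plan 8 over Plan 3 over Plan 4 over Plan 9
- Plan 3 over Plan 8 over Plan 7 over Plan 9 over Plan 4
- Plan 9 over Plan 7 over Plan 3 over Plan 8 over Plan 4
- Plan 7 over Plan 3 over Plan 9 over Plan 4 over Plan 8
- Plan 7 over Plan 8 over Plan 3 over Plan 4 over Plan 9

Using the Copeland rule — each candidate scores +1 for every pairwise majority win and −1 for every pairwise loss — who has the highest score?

Plan 7

Pairwise results:
  Plan 3 vs Plan 7: Plan 7 wins 4–3.
  Plan 3 vs Plan 8: Plan 8 wins 4–3.
  Plan 3 vs Plan 4: Plan 3 wins 6–1.
  Plan 3 vs Plan 9: Plan 3 wins 4–3.
  Plan 7 vs Plan 8: Plan 7 wins 4–3.
  Plan 7 vs Plan 4: Plan 7 wins 6–1.
  Plan 7 vs Plan 9: Plan 7 wins 4–3.
  Plan 8 vs Plan 4: Plan 8 wins 5–2.
  Plan 8 vs Plan 9: Plan 8 wins 4–3.
  Plan 4 vs Plan 9: Plan 9 wins 4–3.
Copeland scores (wins − losses):
  Plan 3: 2 − 2 = 0
  Plan 7: 4 − 0 = 4
  Plan 8: 3 − 1 = 2
  Plan 4: 0 − 4 = -4
  Plan 9: 1 − 3 = -2
Plan 7 has the best Copeland score.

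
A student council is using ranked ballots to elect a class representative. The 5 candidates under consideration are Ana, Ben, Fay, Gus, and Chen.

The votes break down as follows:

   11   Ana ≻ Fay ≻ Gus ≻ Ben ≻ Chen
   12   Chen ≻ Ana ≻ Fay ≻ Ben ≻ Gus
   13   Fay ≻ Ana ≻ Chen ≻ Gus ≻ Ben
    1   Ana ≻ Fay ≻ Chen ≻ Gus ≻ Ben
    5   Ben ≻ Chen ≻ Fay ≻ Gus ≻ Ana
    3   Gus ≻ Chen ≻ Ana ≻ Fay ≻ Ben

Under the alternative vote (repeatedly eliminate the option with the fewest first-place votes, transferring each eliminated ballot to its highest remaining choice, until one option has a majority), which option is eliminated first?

Round 1: Fay 13, Ana 12, Chen 12, Ben 5, Gus 3. Gus has the fewest and is eliminated.
Round 2: Chen 15, Fay 13, Ana 12, Ben 5. Ben has the fewest and is eliminated.
Round 3: Chen 20, Fay 13, Ana 12. Ana has the fewest and is eliminated.
Round 4: Fay 25, Chen 20. Fay has a majority.

Gus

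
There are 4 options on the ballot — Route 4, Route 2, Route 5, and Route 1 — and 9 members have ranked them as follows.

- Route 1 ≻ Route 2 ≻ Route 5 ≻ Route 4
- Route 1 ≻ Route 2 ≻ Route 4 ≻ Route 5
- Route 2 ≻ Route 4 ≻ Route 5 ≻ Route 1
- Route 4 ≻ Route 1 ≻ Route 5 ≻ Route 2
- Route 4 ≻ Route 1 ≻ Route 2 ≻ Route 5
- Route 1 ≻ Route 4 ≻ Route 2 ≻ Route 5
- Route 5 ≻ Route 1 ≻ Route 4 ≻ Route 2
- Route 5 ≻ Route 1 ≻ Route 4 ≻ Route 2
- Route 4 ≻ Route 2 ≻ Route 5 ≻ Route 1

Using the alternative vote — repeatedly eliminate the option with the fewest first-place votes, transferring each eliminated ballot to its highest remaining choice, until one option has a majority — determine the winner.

Route 1

Round 1: Route 4 3, Route 1 3, Route 5 2, Route 2 1. Route 2 has the fewest and is eliminated.
Round 2: Route 4 4, Route 1 3, Route 5 2. Route 5 has the fewest and is eliminated.
Round 3: Route 1 5, Route 4 4. Route 1 has a majority.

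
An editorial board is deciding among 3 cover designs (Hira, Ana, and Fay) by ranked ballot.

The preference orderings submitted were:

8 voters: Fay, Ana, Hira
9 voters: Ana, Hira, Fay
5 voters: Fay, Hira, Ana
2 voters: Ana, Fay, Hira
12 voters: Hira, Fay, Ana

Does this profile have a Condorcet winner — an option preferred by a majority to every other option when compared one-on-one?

No

Head-to-head results (36 voters total):
Hira vs Ana: Ana wins 19–17.
Hira vs Fay: Hira wins 21–15.
Ana vs Fay: Fay wins 25–11.
No candidate beats all others: Hira beats Fay beats Ana beats Hira, a majority cycle.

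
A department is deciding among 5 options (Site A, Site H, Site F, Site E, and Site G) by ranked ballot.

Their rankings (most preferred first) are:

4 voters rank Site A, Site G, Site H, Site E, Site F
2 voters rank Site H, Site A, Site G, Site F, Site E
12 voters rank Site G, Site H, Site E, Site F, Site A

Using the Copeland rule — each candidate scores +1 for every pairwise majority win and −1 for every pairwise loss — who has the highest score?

Pairwise results:
  Site A vs Site H: Site H wins 14–4.
  Site A vs Site F: Site F wins 12–6.
  Site A vs Site E: Site E wins 12–6.
  Site A vs Site G: Site G wins 12–6.
  Site H vs Site F: Site H wins 18–0.
  Site H vs Site E: Site H wins 18–0.
  Site H vs Site G: Site G wins 16–2.
  Site F vs Site E: Site E wins 16–2.
  Site F vs Site G: Site G wins 18–0.
  Site E vs Site G: Site G wins 18–0.
Copeland scores (wins − losses):
  Site A: 0 − 4 = -4
  Site H: 3 − 1 = 2
  Site F: 1 − 3 = -2
  Site E: 2 − 2 = 0
  Site G: 4 − 0 = 4
Site G has the best Copeland score.

Site G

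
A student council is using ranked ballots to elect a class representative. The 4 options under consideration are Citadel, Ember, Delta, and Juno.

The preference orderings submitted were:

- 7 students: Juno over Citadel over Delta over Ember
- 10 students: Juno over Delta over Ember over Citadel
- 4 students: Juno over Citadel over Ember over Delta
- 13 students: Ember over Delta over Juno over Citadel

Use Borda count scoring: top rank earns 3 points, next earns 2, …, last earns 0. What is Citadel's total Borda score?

22

Borda scores:
  Citadel: 7·2 + 10·0 + 4·2 + 13·0 = 22
  Ember: 7·0 + 10·1 + 4·1 + 13·3 = 53
  Delta: 7·1 + 10·2 + 4·0 + 13·2 = 53
  Juno: 7·3 + 10·3 + 4·3 + 13·1 = 76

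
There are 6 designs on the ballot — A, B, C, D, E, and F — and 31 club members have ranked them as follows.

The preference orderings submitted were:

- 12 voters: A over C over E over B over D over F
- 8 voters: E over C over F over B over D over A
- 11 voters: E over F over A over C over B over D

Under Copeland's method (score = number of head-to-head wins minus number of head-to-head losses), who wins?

Pairwise results:
  A vs B: A wins 23–8.
  A vs C: A wins 23–8.
  A vs D: A wins 23–8.
  A vs E: E wins 19–12.
  A vs F: F wins 19–12.
  B vs C: C wins 31–0.
  B vs D: B wins 31–0.
  B vs E: E wins 31–0.
  B vs F: F wins 19–12.
  C vs D: C wins 31–0.
  C vs E: E wins 19–12.
  C vs F: C wins 20–11.
  D vs E: E wins 31–0.
  D vs F: F wins 19–12.
  E vs F: E wins 31–0.
Copeland scores (wins − losses):
  A: 3 − 2 = 1
  B: 1 − 4 = -3
  C: 3 − 2 = 1
  D: 0 − 5 = -5
  E: 5 − 0 = 5
  F: 3 − 2 = 1
E has the best Copeland score.

E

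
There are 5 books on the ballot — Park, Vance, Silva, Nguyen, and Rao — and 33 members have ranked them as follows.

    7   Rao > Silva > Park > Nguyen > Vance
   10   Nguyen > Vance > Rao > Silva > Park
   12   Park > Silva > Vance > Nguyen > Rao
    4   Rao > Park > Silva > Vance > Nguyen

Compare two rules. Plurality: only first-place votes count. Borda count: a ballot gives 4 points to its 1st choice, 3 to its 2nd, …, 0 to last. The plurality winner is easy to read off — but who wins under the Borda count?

Plurality first-place counts: Park 12, Vance 0, Silva 0, Nguyen 10, Rao 11 → Park.
Borda totals: Park 74, Vance 58, Silva 75, Nguyen 59, Rao 64 → Silva.

Silva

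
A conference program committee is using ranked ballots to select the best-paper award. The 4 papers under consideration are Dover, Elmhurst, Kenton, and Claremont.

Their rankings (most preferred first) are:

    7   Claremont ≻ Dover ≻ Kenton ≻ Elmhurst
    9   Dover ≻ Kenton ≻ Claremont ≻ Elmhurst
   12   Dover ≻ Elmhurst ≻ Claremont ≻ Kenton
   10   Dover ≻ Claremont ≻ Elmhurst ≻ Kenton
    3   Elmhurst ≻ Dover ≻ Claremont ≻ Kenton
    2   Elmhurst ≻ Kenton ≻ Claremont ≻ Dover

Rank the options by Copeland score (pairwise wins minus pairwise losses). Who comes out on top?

Pairwise results:
  Dover vs Elmhurst: Dover wins 38–5.
  Dover vs Kenton: Dover wins 41–2.
  Dover vs Claremont: Dover wins 34–9.
  Elmhurst vs Kenton: Elmhurst wins 27–16.
  Elmhurst vs Claremont: Claremont wins 26–17.
  Kenton vs Claremont: Claremont wins 32–11.
Copeland scores (wins − losses):
  Dover: 3 − 0 = 3
  Elmhurst: 1 − 2 = -1
  Kenton: 0 − 3 = -3
  Claremont: 2 − 1 = 1
Dover has the best Copeland score.

Dover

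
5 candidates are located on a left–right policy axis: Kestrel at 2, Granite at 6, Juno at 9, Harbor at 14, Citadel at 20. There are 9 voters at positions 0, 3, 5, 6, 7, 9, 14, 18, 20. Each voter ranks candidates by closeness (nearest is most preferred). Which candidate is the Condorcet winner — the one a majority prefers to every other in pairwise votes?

With single-peaked preferences on a line, the Condorcet winner is the candidate closest to the median voter.
The median voter (position 7) is closest to Granite at 6.
Check: Granite vs Citadel — voters closer to Granite: 6 of 9.

Granite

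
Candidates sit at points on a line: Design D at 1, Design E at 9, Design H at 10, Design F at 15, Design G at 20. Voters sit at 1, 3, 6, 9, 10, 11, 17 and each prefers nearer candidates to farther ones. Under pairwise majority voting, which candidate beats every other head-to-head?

With single-peaked preferences on a line, the Condorcet winner is the candidate closest to the median voter.
The median voter (position 9) is closest to Design E at 9.
Check: Design E vs Design G — voters closer to Design E: 6 of 7.

Design E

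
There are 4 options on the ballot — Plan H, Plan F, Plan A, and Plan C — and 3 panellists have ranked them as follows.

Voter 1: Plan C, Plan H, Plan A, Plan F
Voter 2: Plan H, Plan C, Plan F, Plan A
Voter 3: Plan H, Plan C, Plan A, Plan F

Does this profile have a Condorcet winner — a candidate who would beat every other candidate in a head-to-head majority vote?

Head-to-head results (3 voters total):
Plan H vs Plan F: Plan H wins 3–0.
Plan H vs Plan A: Plan H wins 3–0.
Plan H vs Plan C: Plan H wins 2–1.
Plan F vs Plan A: Plan A wins 2–1.
Plan F vs Plan C: Plan C wins 3–0.
Plan A vs Plan C: Plan C wins 3–0.
Plan H beats each rival — Plan F (3–0), Plan A (3–0), Plan C (2–1) — so Plan H is the Condorcet winner.

Yes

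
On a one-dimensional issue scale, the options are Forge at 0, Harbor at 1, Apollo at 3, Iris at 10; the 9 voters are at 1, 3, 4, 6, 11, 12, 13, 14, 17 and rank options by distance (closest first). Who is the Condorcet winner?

Iris

With single-peaked preferences on a line, the Condorcet winner is the candidate closest to the median voter.
The median voter (position 11) is closest to Iris at 10.
Check: Iris vs Harbor — voters closer to Iris: 6 of 9.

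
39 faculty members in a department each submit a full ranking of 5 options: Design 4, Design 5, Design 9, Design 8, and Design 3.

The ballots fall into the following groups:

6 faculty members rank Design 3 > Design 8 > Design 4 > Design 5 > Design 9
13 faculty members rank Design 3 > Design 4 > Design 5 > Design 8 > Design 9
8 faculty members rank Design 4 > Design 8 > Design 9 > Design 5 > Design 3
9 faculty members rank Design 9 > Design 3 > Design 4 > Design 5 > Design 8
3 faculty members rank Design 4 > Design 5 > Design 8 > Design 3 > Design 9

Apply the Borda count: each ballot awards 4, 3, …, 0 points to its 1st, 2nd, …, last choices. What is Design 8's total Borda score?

Borda scores:
  Design 4: 6·2 + 13·3 + 8·4 + 9·2 + 3·4 = 113
  Design 5: 6·1 + 13·2 + 8·1 + 9·1 + 3·3 = 58
  Design 9: 6·0 + 13·0 + 8·2 + 9·4 + 3·0 = 52
  Design 8: 6·3 + 13·1 + 8·3 + 9·0 + 3·2 = 61
  Design 3: 6·4 + 13·4 + 8·0 + 9·3 + 3·1 = 106

61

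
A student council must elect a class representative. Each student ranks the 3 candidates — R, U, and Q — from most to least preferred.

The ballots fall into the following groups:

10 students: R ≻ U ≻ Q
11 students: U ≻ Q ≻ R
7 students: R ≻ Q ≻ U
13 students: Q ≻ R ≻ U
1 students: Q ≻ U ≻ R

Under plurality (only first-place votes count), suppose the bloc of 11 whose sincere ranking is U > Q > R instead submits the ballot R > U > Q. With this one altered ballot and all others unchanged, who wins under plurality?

First-place totals with the altered ballot: R 28, U 0, Q 14.
The winner is unchanged: still R.

R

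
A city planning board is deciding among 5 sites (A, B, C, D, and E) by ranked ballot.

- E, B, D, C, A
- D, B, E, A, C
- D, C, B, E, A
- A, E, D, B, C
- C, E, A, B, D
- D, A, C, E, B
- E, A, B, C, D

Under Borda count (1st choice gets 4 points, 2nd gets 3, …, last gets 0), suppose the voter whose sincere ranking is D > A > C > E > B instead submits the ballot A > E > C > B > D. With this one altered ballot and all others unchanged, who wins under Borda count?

E

Borda totals with the altered ballot: A 14, B 13, C 11, D 12, E 20.
The winner is unchanged: still E.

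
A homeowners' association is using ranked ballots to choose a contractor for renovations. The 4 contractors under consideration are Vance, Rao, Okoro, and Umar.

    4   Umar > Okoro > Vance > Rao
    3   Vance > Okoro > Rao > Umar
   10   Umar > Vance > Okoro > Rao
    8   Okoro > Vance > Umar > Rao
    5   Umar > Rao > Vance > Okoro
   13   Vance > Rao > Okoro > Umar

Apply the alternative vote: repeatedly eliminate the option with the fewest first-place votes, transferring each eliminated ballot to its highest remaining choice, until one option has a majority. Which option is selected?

Vance

Round 1: Umar 19, Vance 16, Okoro 8, Rao 0. Rao has the fewest and is eliminated.
Round 2: Umar 19, Vance 16, Okoro 8. Okoro has the fewest and is eliminated.
Round 3: Vance 24, Umar 19. Vance has a majority.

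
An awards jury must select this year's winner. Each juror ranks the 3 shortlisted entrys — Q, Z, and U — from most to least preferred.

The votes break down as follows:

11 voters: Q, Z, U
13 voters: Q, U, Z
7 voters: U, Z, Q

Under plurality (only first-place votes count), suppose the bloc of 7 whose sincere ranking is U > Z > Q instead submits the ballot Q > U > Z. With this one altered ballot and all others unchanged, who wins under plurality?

First-place totals with the altered ballot: Q 31, Z 0, U 0.
The winner is unchanged: still Q.

Q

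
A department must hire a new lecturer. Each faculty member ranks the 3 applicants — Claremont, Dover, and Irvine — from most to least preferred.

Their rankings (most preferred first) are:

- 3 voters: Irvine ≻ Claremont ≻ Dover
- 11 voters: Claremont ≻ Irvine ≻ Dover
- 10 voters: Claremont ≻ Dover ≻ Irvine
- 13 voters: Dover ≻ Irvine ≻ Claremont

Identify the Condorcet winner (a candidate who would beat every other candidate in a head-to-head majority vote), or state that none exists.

Claremont

Head-to-head results (37 voters total):
Claremont vs Dover: Claremont wins 24–13.
Claremont vs Irvine: Claremont wins 21–16.
Dover vs Irvine: Dover wins 23–14.
Claremont beats each rival — Dover (24–13), Irvine (21–16) — so Claremont is the Condorcet winner.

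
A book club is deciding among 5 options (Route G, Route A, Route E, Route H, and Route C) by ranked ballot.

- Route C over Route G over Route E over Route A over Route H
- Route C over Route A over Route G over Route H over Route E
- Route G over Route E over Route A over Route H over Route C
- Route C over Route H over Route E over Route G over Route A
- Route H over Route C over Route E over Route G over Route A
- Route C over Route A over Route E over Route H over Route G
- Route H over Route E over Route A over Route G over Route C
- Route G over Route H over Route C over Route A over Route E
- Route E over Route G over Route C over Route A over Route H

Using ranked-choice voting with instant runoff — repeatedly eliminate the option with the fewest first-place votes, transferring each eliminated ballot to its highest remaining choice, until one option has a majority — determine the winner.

Route C

Round 1: Route C 4, Route G 2, Route H 2, Route E 1, Route A 0. Route A has the fewest and is eliminated.
Round 2: Route C 4, Route G 2, Route H 2, Route E 1. Route E has the fewest and is eliminated.
Round 3: Route C 4, Route G 3, Route H 2. Route H has the fewest and is eliminated.
Round 4: Route C 5, Route G 4. Route C has a majority.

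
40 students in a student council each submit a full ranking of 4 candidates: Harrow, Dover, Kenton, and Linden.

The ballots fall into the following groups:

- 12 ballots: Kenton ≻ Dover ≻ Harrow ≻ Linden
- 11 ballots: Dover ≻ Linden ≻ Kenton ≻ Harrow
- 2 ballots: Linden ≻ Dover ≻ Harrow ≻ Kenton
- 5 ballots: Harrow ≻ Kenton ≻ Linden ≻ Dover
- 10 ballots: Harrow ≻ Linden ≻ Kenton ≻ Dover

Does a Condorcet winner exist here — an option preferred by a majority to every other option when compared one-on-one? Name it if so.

There is no Condorcet winner

Head-to-head results (40 voters total):
Harrow vs Dover: Dover wins 25–15.
Harrow vs Kenton: Kenton wins 23–17.
Harrow vs Linden: Harrow wins 27–13.
Dover vs Kenton: Kenton wins 27–13.
Dover vs Linden: Dover wins 23–17.
Kenton vs Linden: Linden wins 23–17.
No candidate beats all others: Harrow beats Linden beats Kenton beats Harrow, a majority cycle.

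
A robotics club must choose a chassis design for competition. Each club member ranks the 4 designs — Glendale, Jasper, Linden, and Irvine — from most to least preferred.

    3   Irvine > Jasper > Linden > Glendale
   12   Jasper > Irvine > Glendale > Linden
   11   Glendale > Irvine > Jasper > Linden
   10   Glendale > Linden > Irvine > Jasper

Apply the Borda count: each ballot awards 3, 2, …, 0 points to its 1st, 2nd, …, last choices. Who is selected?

Borda scores:
  Glendale: 3·0 + 12·1 + 11·3 + 10·3 = 75
  Jasper: 3·2 + 12·3 + 11·1 + 10·0 = 53
  Linden: 3·1 + 12·0 + 11·0 + 10·2 = 23
  Irvine: 3·3 + 12·2 + 11·2 + 10·1 = 65
Glendale has the highest total.

Glendale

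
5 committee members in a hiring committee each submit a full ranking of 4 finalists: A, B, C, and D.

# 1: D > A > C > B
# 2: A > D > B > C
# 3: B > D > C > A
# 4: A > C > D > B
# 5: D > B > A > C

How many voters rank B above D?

1

Ballots ranking B above D: 1.
Ballots ranking D above B: 4.
So 1 of 5 voters prefer B to D.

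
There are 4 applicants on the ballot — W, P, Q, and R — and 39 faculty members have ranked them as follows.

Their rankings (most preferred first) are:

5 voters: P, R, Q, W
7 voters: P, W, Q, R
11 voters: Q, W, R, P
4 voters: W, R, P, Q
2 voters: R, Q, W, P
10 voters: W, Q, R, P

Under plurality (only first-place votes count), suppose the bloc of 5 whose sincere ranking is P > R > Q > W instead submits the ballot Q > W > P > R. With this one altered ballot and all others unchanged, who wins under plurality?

Q

First-place totals with the altered ballot: W 14, P 7, Q 16, R 2.
The switch changes the winner from W to Q.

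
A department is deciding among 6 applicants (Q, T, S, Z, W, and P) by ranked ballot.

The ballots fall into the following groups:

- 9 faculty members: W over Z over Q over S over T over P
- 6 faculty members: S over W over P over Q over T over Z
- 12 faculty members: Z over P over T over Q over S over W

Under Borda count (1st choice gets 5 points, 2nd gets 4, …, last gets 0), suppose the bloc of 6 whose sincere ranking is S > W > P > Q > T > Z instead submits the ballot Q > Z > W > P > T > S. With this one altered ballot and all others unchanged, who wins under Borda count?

Borda totals with the altered ballot: Q 81, T 51, S 30, Z 120, W 63, P 60.
The winner is unchanged: still Z.

Z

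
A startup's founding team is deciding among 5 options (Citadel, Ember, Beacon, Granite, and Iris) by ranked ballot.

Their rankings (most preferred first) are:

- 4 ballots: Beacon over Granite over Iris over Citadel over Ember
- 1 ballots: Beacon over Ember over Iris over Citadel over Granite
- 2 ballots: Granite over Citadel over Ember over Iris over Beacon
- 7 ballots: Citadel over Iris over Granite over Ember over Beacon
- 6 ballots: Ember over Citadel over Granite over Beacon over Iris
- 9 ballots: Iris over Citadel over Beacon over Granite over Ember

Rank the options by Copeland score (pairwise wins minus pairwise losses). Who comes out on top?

Pairwise results:
  Citadel vs Ember: Citadel wins 22–7.
  Citadel vs Beacon: Citadel wins 24–5.
  Citadel vs Granite: Citadel wins 23–6.
  Citadel vs Iris: Citadel wins 15–14.
  Ember vs Beacon: Ember wins 15–14.
  Ember vs Granite: Granite wins 22–7.
  Ember vs Iris: Iris wins 20–9.
  Beacon vs Granite: Granite wins 15–14.
  Beacon vs Iris: Iris wins 18–11.
  Granite vs Iris: Iris wins 17–12.
Copeland scores (wins − losses):
  Citadel: 4 − 0 = 4
  Ember: 1 − 3 = -2
  Beacon: 0 − 4 = -4
  Granite: 2 − 2 = 0
  Iris: 3 − 1 = 2
Citadel has the best Copeland score.

Citadel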